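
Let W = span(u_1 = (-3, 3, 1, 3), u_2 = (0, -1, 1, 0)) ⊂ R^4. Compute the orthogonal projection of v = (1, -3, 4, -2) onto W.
proj_W(v) = (21/26, -105/26, 77/26, -21/26)

Set up U = [u_1 | ... | u_2] ∈ R^(4×2). The projector onto W = col(U) is P = U (U^T U)^(-1) U^T.
Compute U^T U =
  [28, -2]
  [-2, 2],
and U^T v = (-14, 7).
Solve U^T U · c = U^T v for the coefficients: c = (-7/26, 42/13). The projection is proj_W(v) = U c.
Check: (v - proj_W(v)) · u_1 = 0  (should be 0).
Check: (v - proj_W(v)) · u_2 = 0  (should be 0).
Result: proj_W(v) = (21/26, -105/26, 77/26, -21/26).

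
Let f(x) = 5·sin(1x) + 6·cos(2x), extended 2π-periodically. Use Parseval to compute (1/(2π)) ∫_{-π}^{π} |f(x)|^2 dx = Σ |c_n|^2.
Σ |c_n|^2 = 61/2

Expand |f|^2 and use orthogonality of {sin(nx), cos(mx)} on [-π, π]:
  ∫_{-π}^{π} sin(nx)^2 dx = π, ∫ cos(mx)^2 dx = π, and cross terms integrate to 0.
So ∫_{-π}^{π} f(x)^2 dx = 5^2 · π + 6^2 · π = (25 + 36)π.
Divide by 2π: (25 + 36)/2 = 61/2.
By Parseval, this equals Σ |c_n|^2.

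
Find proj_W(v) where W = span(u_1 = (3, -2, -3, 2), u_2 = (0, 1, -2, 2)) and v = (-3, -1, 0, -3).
proj_W(v) = (-183/170, 22/85, 339/170, -139/85)

Set up U = [u_1 | ... | u_2] ∈ R^(4×2). The projector onto W = col(U) is P = U (U^T U)^(-1) U^T.
Compute U^T U =
  [26, 8]
  [8, 9],
and U^T v = (-13, -7).
Solve U^T U · c = U^T v for the coefficients: c = (-61/170, -39/85). The projection is proj_W(v) = U c.
Check: (v - proj_W(v)) · u_1 = 0  (should be 0).
Check: (v - proj_W(v)) · u_2 = 0  (should be 0).
Result: proj_W(v) = (-183/170, 22/85, 339/170, -139/85).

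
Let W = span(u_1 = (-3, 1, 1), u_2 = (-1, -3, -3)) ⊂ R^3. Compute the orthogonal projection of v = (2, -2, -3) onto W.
proj_W(v) = (2, -5/2, -5/2)

Set up U = [u_1 | ... | u_2] ∈ R^(3×2). The projector onto W = col(U) is P = U (U^T U)^(-1) U^T.
Compute U^T U =
  [11, -3]
  [-3, 19],
and U^T v = (-11, 13).
Solve U^T U · c = U^T v for the coefficients: c = (-17/20, 11/20). The projection is proj_W(v) = U c.
Check: (v - proj_W(v)) · u_1 = 0  (should be 0).
Check: (v - proj_W(v)) · u_2 = 0  (should be 0).
Result: proj_W(v) = (2, -5/2, -5/2).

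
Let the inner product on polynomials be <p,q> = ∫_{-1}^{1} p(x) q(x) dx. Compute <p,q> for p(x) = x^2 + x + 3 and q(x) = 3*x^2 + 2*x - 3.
<p,q> = -172/15

Expand the product: p(x)·q(x) = 3*x^4 + 5*x^3 + 8*x^2 + 3*x - 9.
∫_{-1}^{1} of each monomial x^k gives [2/(k+1) if k even, 0 if k odd]. Integrating term-by-term (or equivalently evaluating the antiderivative F(x) = 3*x^5/5 + 5*x^4/4 + 8*x^3/3 + 3*x^2/2 - 9*x at the endpoints):
  F(1) − F(−1) = -179/60 − (509/60) = -172/15.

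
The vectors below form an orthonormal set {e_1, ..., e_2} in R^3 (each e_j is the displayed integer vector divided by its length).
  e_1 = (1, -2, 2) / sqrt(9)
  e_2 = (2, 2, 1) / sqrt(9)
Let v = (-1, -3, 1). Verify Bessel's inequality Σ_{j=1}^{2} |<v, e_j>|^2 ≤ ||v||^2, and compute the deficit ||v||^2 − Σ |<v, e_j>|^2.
Σ |<v, e_j>|^2 = 98/9; ||v||^2 = 11; deficit = 1/9

Write each e_j = u_j / sqrt(<u_j, u_j>) where u_j is the displayed integer vector. Then <v, e_j> = <v, u_j> / sqrt(<u_j, u_j>), so |<v, e_j>|^2 = <v, u_j>^2 / <u_j, u_j>.
Coefficients: <v, e_1> = 7/sqrt(9), <v, e_2> = -7/sqrt(9).
Square and sum: Σ |<v, e_j>|^2 = 98/9.
Compute ||v||^2 = v·v = 11.
Deficit = 11 − 98/9 = 1/9 ≥ 0, confirming Bessel's inequality. (The deficit equals ||v − Σ <v,e_j> e_j||^2, the squared distance from v to span{e_j}.)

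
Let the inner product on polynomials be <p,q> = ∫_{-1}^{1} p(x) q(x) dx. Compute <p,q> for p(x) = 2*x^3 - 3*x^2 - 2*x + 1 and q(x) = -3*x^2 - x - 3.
<p,q> = 32/15

Expand the product: p(x)·q(x) = -6*x^5 + 7*x^4 + 3*x^3 + 8*x^2 + 5*x - 3.
∫_{-1}^{1} of each monomial x^k gives [2/(k+1) if k even, 0 if k odd]. Integrating term-by-term (or equivalently evaluating the antiderivative F(x) = -x^6 + 7*x^5/5 + 3*x^4/4 + 8*x^3/3 + 5*x^2/2 - 3*x at the endpoints):
  F(1) − F(−1) = 199/60 − (71/60) = 32/15.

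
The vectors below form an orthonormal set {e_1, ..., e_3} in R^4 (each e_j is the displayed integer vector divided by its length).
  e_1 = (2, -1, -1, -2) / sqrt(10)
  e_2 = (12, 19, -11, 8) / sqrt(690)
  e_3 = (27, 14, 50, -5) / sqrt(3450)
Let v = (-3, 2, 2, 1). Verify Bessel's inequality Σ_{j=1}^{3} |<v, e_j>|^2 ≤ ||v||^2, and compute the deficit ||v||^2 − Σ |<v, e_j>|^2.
Σ |<v, e_j>|^2 = 378/25; ||v||^2 = 18; deficit = 72/25

Write each e_j = u_j / sqrt(<u_j, u_j>) where u_j is the displayed integer vector. Then <v, e_j> = <v, u_j> / sqrt(<u_j, u_j>), so |<v, e_j>|^2 = <v, u_j>^2 / <u_j, u_j>.
Coefficients: <v, e_1> = -12/sqrt(10), <v, e_2> = -12/sqrt(690), <v, e_3> = 42/sqrt(3450).
Square and sum: Σ |<v, e_j>|^2 = 378/25.
Compute ||v||^2 = v·v = 18.
Deficit = 18 − 378/25 = 72/25 ≥ 0, confirming Bessel's inequality. (The deficit equals ||v − Σ <v,e_j> e_j||^2, the squared distance from v to span{e_j}.)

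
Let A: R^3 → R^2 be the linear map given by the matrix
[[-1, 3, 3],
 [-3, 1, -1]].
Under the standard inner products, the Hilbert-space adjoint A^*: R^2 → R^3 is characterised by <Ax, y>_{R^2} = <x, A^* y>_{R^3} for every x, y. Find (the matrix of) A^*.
A^* = A^T =
[[-1, -3],
 [3, 1],
 [3, -1]]

For real matrices with standard dot products, the defining identity <Ax, y> = <x, A^* y> gives (Ax)^T y = x^T (A^*) y, i.e. x^T A^T y = x^T (A^*) y. Since this holds for all x, y, we must have A^* = A^T. Therefore
A^* =
[[-1, -3],
 [3, 1],
 [3, -1]].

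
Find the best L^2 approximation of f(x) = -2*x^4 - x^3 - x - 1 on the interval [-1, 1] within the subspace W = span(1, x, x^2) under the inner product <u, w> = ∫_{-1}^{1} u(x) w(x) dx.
g(x) = -12*x^2/7 - 8*x/5 - 29/35

The best approximation g ∈ W is the orthogonal projection of f onto W. Writing g = a_0 + a_1 x + a_2 x^2, the coefficients solve the normal equations G · a = b where
  G_{ij} = <φ_i, φ_j> and b_i = <f, φ_i>, with φ_0 = 1, φ_1 = x, φ_2 = x^2.
G =
  [2, 0, 2/3]
  [0, 2/3, 0]
  [2/3, 0, 2/5],
b = (-14/5, -16/15, -26/21).
Solving gives a_0 = -29/35, a_1 = -8/5, a_2 = -12/7, so
  g(x) = -12*x^2/7 - 8*x/5 - 29/35.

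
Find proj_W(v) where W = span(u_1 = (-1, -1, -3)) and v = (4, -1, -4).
proj_W(v) = (-9/11, -9/11, -27/11)

Set up U = [u_1 | ... | u_1] ∈ R^(3×1). The projector onto W = col(U) is P = U (U^T U)^(-1) U^T.
Compute U^T U =
  [11],
and U^T v = (9).
Solve U^T U · c = U^T v for the coefficients: c = (9/11). The projection is proj_W(v) = U c.
Check: (v - proj_W(v)) · u_1 = 0  (should be 0).
Result: proj_W(v) = (-9/11, -9/11, -27/11).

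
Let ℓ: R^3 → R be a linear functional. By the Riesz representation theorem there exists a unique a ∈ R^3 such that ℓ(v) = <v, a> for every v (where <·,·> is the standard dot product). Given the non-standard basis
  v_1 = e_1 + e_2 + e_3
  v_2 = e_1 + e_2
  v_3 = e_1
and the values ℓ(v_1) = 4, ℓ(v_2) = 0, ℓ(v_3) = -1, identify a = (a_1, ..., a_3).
a = (-1, 1, 4)

Write a = (a_1, ..., a_3) in the standard basis. For each basis vector v_i, ℓ(v_i) = <v_i, a> is a linear equation in the a_j's. Collect the n equations into a matrix system V a = ℓ, where row i of V is v_i (expressed in the standard basis). Since V is invertible (lower-triangular with 1s on the diagonal, up to permutation), solve by back-substitution:
  V =
[[1, 1, 1],
 [1, 1, 0],
 [1, 0, 0]]
  V a = (4, 0, -1)
Solving gives a = (-1, 1, 4).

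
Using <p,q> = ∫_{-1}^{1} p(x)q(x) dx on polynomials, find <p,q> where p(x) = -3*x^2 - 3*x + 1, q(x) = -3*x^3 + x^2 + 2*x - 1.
<p,q> = -14/15

Expand the product: p(x)·q(x) = 9*x^5 + 6*x^4 - 12*x^3 - 2*x^2 + 5*x - 1.
∫_{-1}^{1} of each monomial x^k gives [2/(k+1) if k even, 0 if k odd]. Integrating term-by-term (or equivalently evaluating the antiderivative F(x) = 3*x^6/2 + 6*x^5/5 - 3*x^4 - 2*x^3/3 + 5*x^2/2 - x at the endpoints):
  F(1) − F(−1) = 8/15 − (22/15) = -14/15.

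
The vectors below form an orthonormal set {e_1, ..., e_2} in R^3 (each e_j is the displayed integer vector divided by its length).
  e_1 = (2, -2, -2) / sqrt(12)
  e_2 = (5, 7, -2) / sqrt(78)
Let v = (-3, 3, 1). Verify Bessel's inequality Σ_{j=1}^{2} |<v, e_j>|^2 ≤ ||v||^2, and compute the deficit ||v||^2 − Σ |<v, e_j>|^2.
Σ |<v, e_j>|^2 = 215/13; ||v||^2 = 19; deficit = 32/13

Write each e_j = u_j / sqrt(<u_j, u_j>) where u_j is the displayed integer vector. Then <v, e_j> = <v, u_j> / sqrt(<u_j, u_j>), so |<v, e_j>|^2 = <v, u_j>^2 / <u_j, u_j>.
Coefficients: <v, e_1> = -14/sqrt(12), <v, e_2> = 4/sqrt(78).
Square and sum: Σ |<v, e_j>|^2 = 215/13.
Compute ||v||^2 = v·v = 19.
Deficit = 19 − 215/13 = 32/13 ≥ 0, confirming Bessel's inequality. (The deficit equals ||v − Σ <v,e_j> e_j||^2, the squared distance from v to span{e_j}.)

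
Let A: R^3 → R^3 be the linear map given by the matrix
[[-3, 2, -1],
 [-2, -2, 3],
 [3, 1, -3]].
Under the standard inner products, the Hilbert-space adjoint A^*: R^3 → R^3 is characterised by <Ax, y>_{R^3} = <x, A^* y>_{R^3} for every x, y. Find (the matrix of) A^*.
A^* = A^T =
[[-3, -2, 3],
 [2, -2, 1],
 [-1, 3, -3]]

For real matrices with standard dot products, the defining identity <Ax, y> = <x, A^* y> gives (Ax)^T y = x^T (A^*) y, i.e. x^T A^T y = x^T (A^*) y. Since this holds for all x, y, we must have A^* = A^T. Therefore
A^* =
[[-3, -2, 3],
 [2, -2, 1],
 [-1, 3, -3]].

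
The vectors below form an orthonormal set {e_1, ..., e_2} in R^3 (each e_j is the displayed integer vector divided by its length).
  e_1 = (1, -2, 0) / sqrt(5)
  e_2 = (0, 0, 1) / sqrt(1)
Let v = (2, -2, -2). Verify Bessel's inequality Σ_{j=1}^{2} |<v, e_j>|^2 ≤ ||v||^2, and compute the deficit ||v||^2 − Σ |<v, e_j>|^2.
Σ |<v, e_j>|^2 = 56/5; ||v||^2 = 12; deficit = 4/5

Write each e_j = u_j / sqrt(<u_j, u_j>) where u_j is the displayed integer vector. Then <v, e_j> = <v, u_j> / sqrt(<u_j, u_j>), so |<v, e_j>|^2 = <v, u_j>^2 / <u_j, u_j>.
Coefficients: <v, e_1> = 6/sqrt(5), <v, e_2> = -2/sqrt(1).
Square and sum: Σ |<v, e_j>|^2 = 56/5.
Compute ||v||^2 = v·v = 12.
Deficit = 12 − 56/5 = 4/5 ≥ 0, confirming Bessel's inequality. (The deficit equals ||v − Σ <v,e_j> e_j||^2, the squared distance from v to span{e_j}.)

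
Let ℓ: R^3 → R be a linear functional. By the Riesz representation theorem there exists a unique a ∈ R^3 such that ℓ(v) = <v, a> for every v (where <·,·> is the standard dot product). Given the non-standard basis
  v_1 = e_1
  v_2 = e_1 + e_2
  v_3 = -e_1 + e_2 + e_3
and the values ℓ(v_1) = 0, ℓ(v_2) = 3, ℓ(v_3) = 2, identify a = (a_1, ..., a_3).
a = (0, 3, -1)

Write a = (a_1, ..., a_3) in the standard basis. For each basis vector v_i, ℓ(v_i) = <v_i, a> is a linear equation in the a_j's. Collect the n equations into a matrix system V a = ℓ, where row i of V is v_i (expressed in the standard basis). Since V is invertible (lower-triangular with 1s on the diagonal, up to permutation), solve by back-substitution:
  V =
[[1, 0, 0],
 [1, 1, 0],
 [-1, 1, 1]]
  V a = (0, 3, 2)
Solving gives a = (0, 3, -1).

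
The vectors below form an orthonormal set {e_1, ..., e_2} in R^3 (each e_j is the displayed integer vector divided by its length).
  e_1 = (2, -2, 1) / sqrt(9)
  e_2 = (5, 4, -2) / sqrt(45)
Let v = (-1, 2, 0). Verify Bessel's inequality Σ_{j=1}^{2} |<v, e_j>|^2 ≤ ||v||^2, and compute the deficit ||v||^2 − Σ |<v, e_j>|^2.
Σ |<v, e_j>|^2 = 21/5; ||v||^2 = 5; deficit = 4/5

Write each e_j = u_j / sqrt(<u_j, u_j>) where u_j is the displayed integer vector. Then <v, e_j> = <v, u_j> / sqrt(<u_j, u_j>), so |<v, e_j>|^2 = <v, u_j>^2 / <u_j, u_j>.
Coefficients: <v, e_1> = -6/sqrt(9), <v, e_2> = 3/sqrt(45).
Square and sum: Σ |<v, e_j>|^2 = 21/5.
Compute ||v||^2 = v·v = 5.
Deficit = 5 − 21/5 = 4/5 ≥ 0, confirming Bessel's inequality. (The deficit equals ||v − Σ <v,e_j> e_j||^2, the squared distance from v to span{e_j}.)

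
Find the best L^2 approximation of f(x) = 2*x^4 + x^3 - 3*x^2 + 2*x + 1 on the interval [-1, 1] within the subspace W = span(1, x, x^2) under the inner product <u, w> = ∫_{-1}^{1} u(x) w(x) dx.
g(x) = -9*x^2/7 + 13*x/5 + 29/35

The best approximation g ∈ W is the orthogonal projection of f onto W. Writing g = a_0 + a_1 x + a_2 x^2, the coefficients solve the normal equations G · a = b where
  G_{ij} = <φ_i, φ_j> and b_i = <f, φ_i>, with φ_0 = 1, φ_1 = x, φ_2 = x^2.
G =
  [2, 0, 2/3]
  [0, 2/3, 0]
  [2/3, 0, 2/5],
b = (4/5, 26/15, 4/105).
Solving gives a_0 = 29/35, a_1 = 13/5, a_2 = -9/7, so
  g(x) = -9*x^2/7 + 13*x/5 + 29/35.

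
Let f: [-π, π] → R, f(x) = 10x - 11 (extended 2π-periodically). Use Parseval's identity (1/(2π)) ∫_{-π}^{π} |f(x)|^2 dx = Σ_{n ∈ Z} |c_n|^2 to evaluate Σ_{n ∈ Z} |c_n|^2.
Σ |c_n|^2 = 100π^2/3 + 121

Expand and integrate term by term over [-π, π]:
  ∫ (10x)^2 dx = 100·(2π^3/3); ∫ 2·10·(-11)·x dx = 0 (odd integrand); ∫ (-11)^2 dx = 121·2π.
So (1/(2π)) ∫_{-π}^{π} (10x - 11)^2 dx = 100π^2/3 + 121 = 100π^2/3 + 121.
Parseval ⇒ Σ |c_n|^2 = 100π^2/3 + 121.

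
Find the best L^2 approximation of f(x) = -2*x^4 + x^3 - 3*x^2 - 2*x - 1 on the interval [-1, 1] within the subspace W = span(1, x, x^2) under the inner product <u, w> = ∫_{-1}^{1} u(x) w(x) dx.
g(x) = -33*x^2/7 - 7*x/5 - 29/35

The best approximation g ∈ W is the orthogonal projection of f onto W. Writing g = a_0 + a_1 x + a_2 x^2, the coefficients solve the normal equations G · a = b where
  G_{ij} = <φ_i, φ_j> and b_i = <f, φ_i>, with φ_0 = 1, φ_1 = x, φ_2 = x^2.
G =
  [2, 0, 2/3]
  [0, 2/3, 0]
  [2/3, 0, 2/5],
b = (-24/5, -14/15, -256/105).
Solving gives a_0 = -29/35, a_1 = -7/5, a_2 = -33/7, so
  g(x) = -33*x^2/7 - 7*x/5 - 29/35.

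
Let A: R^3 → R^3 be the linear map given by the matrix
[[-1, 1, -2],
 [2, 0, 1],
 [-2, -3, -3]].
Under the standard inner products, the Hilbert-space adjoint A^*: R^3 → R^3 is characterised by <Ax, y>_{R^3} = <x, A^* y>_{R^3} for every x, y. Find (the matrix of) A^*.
A^* = A^T =
[[-1, 2, -2],
 [1, 0, -3],
 [-2, 1, -3]]

For real matrices with standard dot products, the defining identity <Ax, y> = <x, A^* y> gives (Ax)^T y = x^T (A^*) y, i.e. x^T A^T y = x^T (A^*) y. Since this holds for all x, y, we must have A^* = A^T. Therefore
A^* =
[[-1, 2, -2],
 [1, 0, -3],
 [-2, 1, -3]].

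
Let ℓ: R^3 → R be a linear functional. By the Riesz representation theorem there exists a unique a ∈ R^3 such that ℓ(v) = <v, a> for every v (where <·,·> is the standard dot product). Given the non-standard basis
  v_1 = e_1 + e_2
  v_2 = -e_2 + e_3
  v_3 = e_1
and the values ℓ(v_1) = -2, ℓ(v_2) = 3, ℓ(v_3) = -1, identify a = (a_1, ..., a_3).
a = (-1, -1, 2)

Write a = (a_1, ..., a_3) in the standard basis. For each basis vector v_i, ℓ(v_i) = <v_i, a> is a linear equation in the a_j's. Collect the n equations into a matrix system V a = ℓ, where row i of V is v_i (expressed in the standard basis). Since V is invertible (lower-triangular with 1s on the diagonal, up to permutation), solve by back-substitution:
  V =
[[1, 1, 0],
 [0, -1, 1],
 [1, 0, 0]]
  V a = (-2, 3, -1)
Solving gives a = (-1, -1, 2).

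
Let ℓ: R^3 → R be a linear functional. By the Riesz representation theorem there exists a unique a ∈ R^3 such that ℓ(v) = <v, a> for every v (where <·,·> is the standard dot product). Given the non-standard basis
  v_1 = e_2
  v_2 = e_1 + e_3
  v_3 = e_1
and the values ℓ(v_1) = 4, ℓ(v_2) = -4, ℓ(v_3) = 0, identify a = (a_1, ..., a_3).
a = (0, 4, -4)

Write a = (a_1, ..., a_3) in the standard basis. For each basis vector v_i, ℓ(v_i) = <v_i, a> is a linear equation in the a_j's. Collect the n equations into a matrix system V a = ℓ, where row i of V is v_i (expressed in the standard basis). Since V is invertible (lower-triangular with 1s on the diagonal, up to permutation), solve by back-substitution:
  V =
[[0, 1, 0],
 [1, 0, 1],
 [1, 0, 0]]
  V a = (4, -4, 0)
Solving gives a = (0, 4, -4).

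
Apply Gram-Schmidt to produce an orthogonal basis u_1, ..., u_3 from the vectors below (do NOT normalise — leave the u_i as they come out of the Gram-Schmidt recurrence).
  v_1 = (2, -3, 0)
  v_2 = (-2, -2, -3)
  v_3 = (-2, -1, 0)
Orthogonal basis:
  u_1 = (2, -3, 0)
  u_2 = (-30/13, -20/13, -3)
  u_3 = (-216/217, -144/217, 240/217)

Apply the Gram-Schmidt recurrence
  u_1 = v_1
  u_i = v_i − Σ_{j<i} ((v_i · u_j) / (u_j · u_j)) · u_j.

Step by step this gives:
  u_1 = (2, -3, 0)
  u_2 = (-30/13, -20/13, -3)
  u_3 = (-216/217, -144/217, 240/217)

Orthogonality check:
  u_2 · u_1 = 0 (should be 0)
  u_3 · u_1 = 0 (should be 0)
  u_3 · u_2 = 0 (should be 0)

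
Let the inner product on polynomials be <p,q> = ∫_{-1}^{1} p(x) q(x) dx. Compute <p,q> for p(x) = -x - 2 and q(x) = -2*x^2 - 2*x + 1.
<p,q> = 0

Expand the product: p(x)·q(x) = 2*x^3 + 6*x^2 + 3*x - 2.
∫_{-1}^{1} of each monomial x^k gives [2/(k+1) if k even, 0 if k odd]. Integrating term-by-term (or equivalently evaluating the antiderivative F(x) = x^4/2 + 2*x^3 + 3*x^2/2 - 2*x at the endpoints):
  F(1) − F(−1) = 2 − (2) = 0.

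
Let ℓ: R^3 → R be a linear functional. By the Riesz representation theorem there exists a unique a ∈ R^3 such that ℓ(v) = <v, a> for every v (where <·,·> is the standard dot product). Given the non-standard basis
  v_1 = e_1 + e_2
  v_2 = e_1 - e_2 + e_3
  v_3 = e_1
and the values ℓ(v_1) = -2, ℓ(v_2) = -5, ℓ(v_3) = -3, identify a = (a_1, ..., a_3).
a = (-3, 1, -1)

Write a = (a_1, ..., a_3) in the standard basis. For each basis vector v_i, ℓ(v_i) = <v_i, a> is a linear equation in the a_j's. Collect the n equations into a matrix system V a = ℓ, where row i of V is v_i (expressed in the standard basis). Since V is invertible (lower-triangular with 1s on the diagonal, up to permutation), solve by back-substitution:
  V =
[[1, 1, 0],
 [1, -1, 1],
 [1, 0, 0]]
  V a = (-2, -5, -3)
Solving gives a = (-3, 1, -1).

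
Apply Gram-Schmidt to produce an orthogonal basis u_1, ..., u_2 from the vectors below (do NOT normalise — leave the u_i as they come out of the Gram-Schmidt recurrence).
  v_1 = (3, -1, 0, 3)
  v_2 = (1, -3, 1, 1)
Orthogonal basis:
  u_1 = (3, -1, 0, 3)
  u_2 = (-8/19, -48/19, 1, -8/19)

Apply the Gram-Schmidt recurrence
  u_1 = v_1
  u_i = v_i − Σ_{j<i} ((v_i · u_j) / (u_j · u_j)) · u_j.

Step by step this gives:
  u_1 = (3, -1, 0, 3)
  u_2 = (-8/19, -48/19, 1, -8/19)

Orthogonality check:
  u_2 · u_1 = 0 (should be 0)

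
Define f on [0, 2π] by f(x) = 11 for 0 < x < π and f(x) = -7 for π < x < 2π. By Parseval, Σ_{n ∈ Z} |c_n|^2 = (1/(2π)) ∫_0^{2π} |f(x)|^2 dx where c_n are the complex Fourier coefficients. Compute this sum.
Σ |c_n|^2 = 85

Parseval equates the L^2 energy of f (normalised by 1/(2π)) with the ℓ^2 sum of its Fourier coefficients: (1/(2π)) ∫_0^{2π} |f|^2 = Σ |c_n|^2.
Compute the left side: (1/(2π)) [∫_0^π 11^2 dx + ∫_π^{2π} (-7)^2 dx] = (1/(2π)) · (121π + 49π) = (121 + 49)/2 = 85.
So Σ_{n ∈ Z} |c_n|^2 = 85.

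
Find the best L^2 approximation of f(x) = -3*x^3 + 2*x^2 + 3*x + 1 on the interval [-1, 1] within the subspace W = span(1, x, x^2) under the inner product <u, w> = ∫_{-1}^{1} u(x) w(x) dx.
g(x) = 2*x^2 + 6*x/5 + 1

The best approximation g ∈ W is the orthogonal projection of f onto W. Writing g = a_0 + a_1 x + a_2 x^2, the coefficients solve the normal equations G · a = b where
  G_{ij} = <φ_i, φ_j> and b_i = <f, φ_i>, with φ_0 = 1, φ_1 = x, φ_2 = x^2.
G =
  [2, 0, 2/3]
  [0, 2/3, 0]
  [2/3, 0, 2/5],
b = (10/3, 4/5, 22/15).
Solving gives a_0 = 1, a_1 = 6/5, a_2 = 2, so
  g(x) = 2*x^2 + 6*x/5 + 1.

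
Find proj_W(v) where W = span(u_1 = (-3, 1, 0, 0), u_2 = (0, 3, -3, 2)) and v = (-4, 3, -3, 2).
proj_W(v) = (-792/211, 789/211, -525/211, 350/211)

Set up U = [u_1 | ... | u_2] ∈ R^(4×2). The projector onto W = col(U) is P = U (U^T U)^(-1) U^T.
Compute U^T U =
  [10, 3]
  [3, 22],
and U^T v = (15, 22).
Solve U^T U · c = U^T v for the coefficients: c = (264/211, 175/211). The projection is proj_W(v) = U c.
Check: (v - proj_W(v)) · u_1 = 0  (should be 0).
Check: (v - proj_W(v)) · u_2 = 0  (should be 0).
Result: proj_W(v) = (-792/211, 789/211, -525/211, 350/211).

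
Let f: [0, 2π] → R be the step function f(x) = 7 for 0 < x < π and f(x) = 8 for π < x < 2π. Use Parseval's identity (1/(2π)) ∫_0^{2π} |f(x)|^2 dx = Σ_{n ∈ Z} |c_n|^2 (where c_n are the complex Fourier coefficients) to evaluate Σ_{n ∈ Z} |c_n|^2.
Σ |c_n|^2 = 113/2

Parseval equates the L^2 energy of f (normalised by 1/(2π)) with the ℓ^2 sum of its Fourier coefficients: (1/(2π)) ∫_0^{2π} |f|^2 = Σ |c_n|^2.
Compute the left side: (1/(2π)) [∫_0^π 7^2 dx + ∫_π^{2π} 8^2 dx] = (1/(2π)) · (49π + 64π) = (49 + 64)/2 = 113/2.
So Σ_{n ∈ Z} |c_n|^2 = 113/2.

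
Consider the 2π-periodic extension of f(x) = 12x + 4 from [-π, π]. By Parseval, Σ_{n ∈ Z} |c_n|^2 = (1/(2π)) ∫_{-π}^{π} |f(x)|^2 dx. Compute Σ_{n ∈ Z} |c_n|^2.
Σ |c_n|^2 = 48π^2 + 16

Expand and integrate term by term over [-π, π]:
  ∫ (12x)^2 dx = 144·(2π^3/3); ∫ 2·12·(4)·x dx = 0 (odd integrand); ∫ 4^2 dx = 16·2π.
So (1/(2π)) ∫_{-π}^{π} (12x + 4)^2 dx = 144π^2/3 + 16 = 48π^2 + 16.
Parseval ⇒ Σ |c_n|^2 = 48π^2 + 16.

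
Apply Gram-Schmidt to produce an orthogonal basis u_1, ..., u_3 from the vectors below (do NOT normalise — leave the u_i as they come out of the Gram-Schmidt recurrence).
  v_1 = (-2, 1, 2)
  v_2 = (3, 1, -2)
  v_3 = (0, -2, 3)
Orthogonal basis:
  u_1 = (-2, 1, 2)
  u_2 = (1, 2, 0)
  u_3 = (76/45, -38/45, 19/9)

Apply the Gram-Schmidt recurrence
  u_1 = v_1
  u_i = v_i − Σ_{j<i} ((v_i · u_j) / (u_j · u_j)) · u_j.

Step by step this gives:
  u_1 = (-2, 1, 2)
  u_2 = (1, 2, 0)
  u_3 = (76/45, -38/45, 19/9)

Orthogonality check:
  u_2 · u_1 = 0 (should be 0)
  u_3 · u_1 = 0 (should be 0)
  u_3 · u_2 = 0 (should be 0)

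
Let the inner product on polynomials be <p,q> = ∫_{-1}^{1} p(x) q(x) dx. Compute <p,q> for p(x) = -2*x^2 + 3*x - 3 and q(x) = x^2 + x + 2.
<p,q> = -232/15

Expand the product: p(x)·q(x) = -2*x^4 + x^3 - 4*x^2 + 3*x - 6.
∫_{-1}^{1} of each monomial x^k gives [2/(k+1) if k even, 0 if k odd]. Integrating term-by-term (or equivalently evaluating the antiderivative F(x) = -2*x^5/5 + x^4/4 - 4*x^3/3 + 3*x^2/2 - 6*x at the endpoints):
  F(1) − F(−1) = -359/60 − (569/60) = -232/15.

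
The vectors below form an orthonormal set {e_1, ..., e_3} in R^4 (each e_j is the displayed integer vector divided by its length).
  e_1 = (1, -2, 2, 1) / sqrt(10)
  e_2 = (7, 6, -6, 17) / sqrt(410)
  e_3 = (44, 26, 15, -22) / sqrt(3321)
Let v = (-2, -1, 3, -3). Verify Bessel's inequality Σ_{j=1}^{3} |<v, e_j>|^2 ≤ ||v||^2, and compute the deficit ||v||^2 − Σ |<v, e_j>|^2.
Σ |<v, e_j>|^2 = 182/9; ||v||^2 = 23; deficit = 25/9

Write each e_j = u_j / sqrt(<u_j, u_j>) where u_j is the displayed integer vector. Then <v, e_j> = <v, u_j> / sqrt(<u_j, u_j>), so |<v, e_j>|^2 = <v, u_j>^2 / <u_j, u_j>.
Coefficients: <v, e_1> = 3/sqrt(10), <v, e_2> = -89/sqrt(410), <v, e_3> = -3/sqrt(3321).
Square and sum: Σ |<v, e_j>|^2 = 182/9.
Compute ||v||^2 = v·v = 23.
Deficit = 23 − 182/9 = 25/9 ≥ 0, confirming Bessel's inequality. (The deficit equals ||v − Σ <v,e_j> e_j||^2, the squared distance from v to span{e_j}.)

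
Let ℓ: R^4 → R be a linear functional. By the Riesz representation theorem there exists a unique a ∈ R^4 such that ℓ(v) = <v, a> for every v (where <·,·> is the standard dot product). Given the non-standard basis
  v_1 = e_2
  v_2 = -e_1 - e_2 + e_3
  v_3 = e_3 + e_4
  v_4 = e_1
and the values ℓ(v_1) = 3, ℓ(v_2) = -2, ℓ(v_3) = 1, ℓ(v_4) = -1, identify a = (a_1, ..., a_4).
a = (-1, 3, 0, 1)

Write a = (a_1, ..., a_4) in the standard basis. For each basis vector v_i, ℓ(v_i) = <v_i, a> is a linear equation in the a_j's. Collect the n equations into a matrix system V a = ℓ, where row i of V is v_i (expressed in the standard basis). Since V is invertible (lower-triangular with 1s on the diagonal, up to permutation), solve by back-substitution:
  V =
[[0, 1, 0, 0],
 [-1, -1, 1, 0],
 [0, 0, 1, 1],
 [1, 0, 0, 0]]
  V a = (3, -2, 1, -1)
Solving gives a = (-1, 3, 0, 1).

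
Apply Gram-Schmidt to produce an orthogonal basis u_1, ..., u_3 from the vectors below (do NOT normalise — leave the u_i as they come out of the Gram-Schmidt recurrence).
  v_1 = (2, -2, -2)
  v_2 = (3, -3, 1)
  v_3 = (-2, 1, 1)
Orthogonal basis:
  u_1 = (2, -2, -2)
  u_2 = (4/3, -4/3, 8/3)
  u_3 = (-1/2, -1/2, 0)

Apply the Gram-Schmidt recurrence
  u_1 = v_1
  u_i = v_i − Σ_{j<i} ((v_i · u_j) / (u_j · u_j)) · u_j.

Step by step this gives:
  u_1 = (2, -2, -2)
  u_2 = (4/3, -4/3, 8/3)
  u_3 = (-1/2, -1/2, 0)

Orthogonality check:
  u_2 · u_1 = 0 (should be 0)
  u_3 · u_1 = 0 (should be 0)
  u_3 · u_2 = 0 (should be 0)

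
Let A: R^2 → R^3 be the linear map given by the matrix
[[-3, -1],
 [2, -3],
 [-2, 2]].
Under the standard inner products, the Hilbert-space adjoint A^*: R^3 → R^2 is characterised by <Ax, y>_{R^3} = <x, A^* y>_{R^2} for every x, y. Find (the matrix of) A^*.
A^* = A^T =
[[-3, 2, -2],
 [-1, -3, 2]]

For real matrices with standard dot products, the defining identity <Ax, y> = <x, A^* y> gives (Ax)^T y = x^T (A^*) y, i.e. x^T A^T y = x^T (A^*) y. Since this holds for all x, y, we must have A^* = A^T. Therefore
A^* =
[[-3, 2, -2],
 [-1, -3, 2]].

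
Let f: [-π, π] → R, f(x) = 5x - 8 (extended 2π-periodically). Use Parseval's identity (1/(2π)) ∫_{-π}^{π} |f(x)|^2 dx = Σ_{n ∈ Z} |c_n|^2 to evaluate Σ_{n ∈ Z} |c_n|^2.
Σ |c_n|^2 = 25π^2/3 + 64

Expand and integrate term by term over [-π, π]:
  ∫ (5x)^2 dx = 25·(2π^3/3); ∫ 2·5·(-8)·x dx = 0 (odd integrand); ∫ (-8)^2 dx = 64·2π.
So (1/(2π)) ∫_{-π}^{π} (5x - 8)^2 dx = 25π^2/3 + 64 = 25π^2/3 + 64.
Parseval ⇒ Σ |c_n|^2 = 25π^2/3 + 64.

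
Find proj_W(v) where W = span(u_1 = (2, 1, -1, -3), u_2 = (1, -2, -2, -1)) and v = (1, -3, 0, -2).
proj_W(v) = (24/25, -43/25, -9/5, -1)

Set up U = [u_1 | ... | u_2] ∈ R^(4×2). The projector onto W = col(U) is P = U (U^T U)^(-1) U^T.
Compute U^T U =
  [15, 5]
  [5, 10],
and U^T v = (5, 9).
Solve U^T U · c = U^T v for the coefficients: c = (1/25, 22/25). The projection is proj_W(v) = U c.
Check: (v - proj_W(v)) · u_1 = 0  (should be 0).
Check: (v - proj_W(v)) · u_2 = 0  (should be 0).
Result: proj_W(v) = (24/25, -43/25, -9/5, -1).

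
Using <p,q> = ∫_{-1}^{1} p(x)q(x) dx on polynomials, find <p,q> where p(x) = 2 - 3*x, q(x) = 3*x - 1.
<p,q> = -10

Expand the product: p(x)·q(x) = -9*x^2 + 9*x - 2.
∫_{-1}^{1} of each monomial x^k gives [2/(k+1) if k even, 0 if k odd]. Integrating term-by-term (or equivalently evaluating the antiderivative F(x) = -3*x^3 + 9*x^2/2 - 2*x at the endpoints):
  F(1) − F(−1) = -1/2 − (19/2) = -10.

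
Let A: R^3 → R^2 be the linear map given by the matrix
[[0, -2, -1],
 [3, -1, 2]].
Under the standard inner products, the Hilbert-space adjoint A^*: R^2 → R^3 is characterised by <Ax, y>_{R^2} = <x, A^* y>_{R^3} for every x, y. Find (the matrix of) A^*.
A^* = A^T =
[[0, 3],
 [-2, -1],
 [-1, 2]]

For real matrices with standard dot products, the defining identity <Ax, y> = <x, A^* y> gives (Ax)^T y = x^T (A^*) y, i.e. x^T A^T y = x^T (A^*) y. Since this holds for all x, y, we must have A^* = A^T. Therefore
A^* =
[[0, 3],
 [-2, -1],
 [-1, 2]].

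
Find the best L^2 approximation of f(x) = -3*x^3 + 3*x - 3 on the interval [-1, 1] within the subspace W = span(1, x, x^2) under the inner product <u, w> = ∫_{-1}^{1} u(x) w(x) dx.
g(x) = 6*x/5 - 3

The best approximation g ∈ W is the orthogonal projection of f onto W. Writing g = a_0 + a_1 x + a_2 x^2, the coefficients solve the normal equations G · a = b where
  G_{ij} = <φ_i, φ_j> and b_i = <f, φ_i>, with φ_0 = 1, φ_1 = x, φ_2 = x^2.
G =
  [2, 0, 2/3]
  [0, 2/3, 0]
  [2/3, 0, 2/5],
b = (-6, 4/5, -2).
Solving gives a_0 = -3, a_1 = 6/5, a_2 = 0, so
  g(x) = 6*x/5 - 3.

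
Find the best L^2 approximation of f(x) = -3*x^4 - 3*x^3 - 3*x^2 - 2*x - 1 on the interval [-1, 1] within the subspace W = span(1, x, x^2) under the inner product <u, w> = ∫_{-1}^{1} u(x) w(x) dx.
g(x) = -39*x^2/7 - 19*x/5 - 26/35

The best approximation g ∈ W is the orthogonal projection of f onto W. Writing g = a_0 + a_1 x + a_2 x^2, the coefficients solve the normal equations G · a = b where
  G_{ij} = <φ_i, φ_j> and b_i = <f, φ_i>, with φ_0 = 1, φ_1 = x, φ_2 = x^2.
G =
  [2, 0, 2/3]
  [0, 2/3, 0]
  [2/3, 0, 2/5],
b = (-26/5, -38/15, -286/105).
Solving gives a_0 = -26/35, a_1 = -19/5, a_2 = -39/7, so
  g(x) = -39*x^2/7 - 19*x/5 - 26/35.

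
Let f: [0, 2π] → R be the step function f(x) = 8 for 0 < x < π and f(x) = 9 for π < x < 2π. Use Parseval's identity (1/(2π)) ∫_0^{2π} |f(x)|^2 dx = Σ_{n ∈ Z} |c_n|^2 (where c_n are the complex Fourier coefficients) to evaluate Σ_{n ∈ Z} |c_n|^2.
Σ |c_n|^2 = 145/2

Parseval equates the L^2 energy of f (normalised by 1/(2π)) with the ℓ^2 sum of its Fourier coefficients: (1/(2π)) ∫_0^{2π} |f|^2 = Σ |c_n|^2.
Compute the left side: (1/(2π)) [∫_0^π 8^2 dx + ∫_π^{2π} 9^2 dx] = (1/(2π)) · (64π + 81π) = (64 + 81)/2 = 145/2.
So Σ_{n ∈ Z} |c_n|^2 = 145/2.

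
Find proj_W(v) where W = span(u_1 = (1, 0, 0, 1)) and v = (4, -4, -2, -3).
proj_W(v) = (1/2, 0, 0, 1/2)

Set up U = [u_1 | ... | u_1] ∈ R^(4×1). The projector onto W = col(U) is P = U (U^T U)^(-1) U^T.
Compute U^T U =
  [2],
and U^T v = (1).
Solve U^T U · c = U^T v for the coefficients: c = (1/2). The projection is proj_W(v) = U c.
Check: (v - proj_W(v)) · u_1 = 0  (should be 0).
Result: proj_W(v) = (1/2, 0, 0, 1/2).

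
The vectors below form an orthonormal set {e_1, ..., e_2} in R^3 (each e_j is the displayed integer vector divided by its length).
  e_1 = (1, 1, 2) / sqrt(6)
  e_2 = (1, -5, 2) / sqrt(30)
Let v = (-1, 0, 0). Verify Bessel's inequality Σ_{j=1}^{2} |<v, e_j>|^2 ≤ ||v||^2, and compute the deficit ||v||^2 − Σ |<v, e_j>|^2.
Σ |<v, e_j>|^2 = 1/5; ||v||^2 = 1; deficit = 4/5

Write each e_j = u_j / sqrt(<u_j, u_j>) where u_j is the displayed integer vector. Then <v, e_j> = <v, u_j> / sqrt(<u_j, u_j>), so |<v, e_j>|^2 = <v, u_j>^2 / <u_j, u_j>.
Coefficients: <v, e_1> = -1/sqrt(6), <v, e_2> = -1/sqrt(30).
Square and sum: Σ |<v, e_j>|^2 = 1/5.
Compute ||v||^2 = v·v = 1.
Deficit = 1 − 1/5 = 4/5 ≥ 0, confirming Bessel's inequality. (The deficit equals ||v − Σ <v,e_j> e_j||^2, the squared distance from v to span{e_j}.)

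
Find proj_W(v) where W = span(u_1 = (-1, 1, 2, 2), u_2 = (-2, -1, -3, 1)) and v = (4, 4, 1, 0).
proj_W(v) = (101/47, 43/47, 134/47, -58/47)

Set up U = [u_1 | ... | u_2] ∈ R^(4×2). The projector onto W = col(U) is P = U (U^T U)^(-1) U^T.
Compute U^T U =
  [10, -3]
  [-3, 15],
and U^T v = (2, -15).
Solve U^T U · c = U^T v for the coefficients: c = (-5/47, -48/47). The projection is proj_W(v) = U c.
Check: (v - proj_W(v)) · u_1 = 0  (should be 0).
Check: (v - proj_W(v)) · u_2 = 0  (should be 0).
Result: proj_W(v) = (101/47, 43/47, 134/47, -58/47).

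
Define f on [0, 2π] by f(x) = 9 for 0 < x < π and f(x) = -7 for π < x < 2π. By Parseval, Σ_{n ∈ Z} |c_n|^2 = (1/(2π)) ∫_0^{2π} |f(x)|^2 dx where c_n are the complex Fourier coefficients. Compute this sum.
Σ |c_n|^2 = 65

Parseval equates the L^2 energy of f (normalised by 1/(2π)) with the ℓ^2 sum of its Fourier coefficients: (1/(2π)) ∫_0^{2π} |f|^2 = Σ |c_n|^2.
Compute the left side: (1/(2π)) [∫_0^π 9^2 dx + ∫_π^{2π} (-7)^2 dx] = (1/(2π)) · (81π + 49π) = (81 + 49)/2 = 65.
So Σ_{n ∈ Z} |c_n|^2 = 65.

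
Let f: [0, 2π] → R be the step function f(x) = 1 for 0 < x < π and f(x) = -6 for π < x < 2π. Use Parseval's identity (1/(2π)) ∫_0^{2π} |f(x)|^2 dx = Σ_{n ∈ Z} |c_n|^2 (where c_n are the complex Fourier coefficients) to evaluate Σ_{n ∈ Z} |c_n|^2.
Σ |c_n|^2 = 37/2

Parseval equates the L^2 energy of f (normalised by 1/(2π)) with the ℓ^2 sum of its Fourier coefficients: (1/(2π)) ∫_0^{2π} |f|^2 = Σ |c_n|^2.
Compute the left side: (1/(2π)) [∫_0^π 1^2 dx + ∫_π^{2π} (-6)^2 dx] = (1/(2π)) · (1π + 36π) = (1 + 36)/2 = 37/2.
So Σ_{n ∈ Z} |c_n|^2 = 37/2.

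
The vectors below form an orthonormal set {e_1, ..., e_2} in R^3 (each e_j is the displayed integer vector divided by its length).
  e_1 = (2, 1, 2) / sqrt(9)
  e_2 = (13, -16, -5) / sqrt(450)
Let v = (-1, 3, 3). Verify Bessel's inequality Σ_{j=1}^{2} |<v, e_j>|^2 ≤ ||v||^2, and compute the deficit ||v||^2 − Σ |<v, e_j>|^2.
Σ |<v, e_j>|^2 = 457/25; ||v||^2 = 19; deficit = 18/25

Write each e_j = u_j / sqrt(<u_j, u_j>) where u_j is the displayed integer vector. Then <v, e_j> = <v, u_j> / sqrt(<u_j, u_j>), so |<v, e_j>|^2 = <v, u_j>^2 / <u_j, u_j>.
Coefficients: <v, e_1> = 7/sqrt(9), <v, e_2> = -76/sqrt(450).
Square and sum: Σ |<v, e_j>|^2 = 457/25.
Compute ||v||^2 = v·v = 19.
Deficit = 19 − 457/25 = 18/25 ≥ 0, confirming Bessel's inequality. (The deficit equals ||v − Σ <v,e_j> e_j||^2, the squared distance from v to span{e_j}.)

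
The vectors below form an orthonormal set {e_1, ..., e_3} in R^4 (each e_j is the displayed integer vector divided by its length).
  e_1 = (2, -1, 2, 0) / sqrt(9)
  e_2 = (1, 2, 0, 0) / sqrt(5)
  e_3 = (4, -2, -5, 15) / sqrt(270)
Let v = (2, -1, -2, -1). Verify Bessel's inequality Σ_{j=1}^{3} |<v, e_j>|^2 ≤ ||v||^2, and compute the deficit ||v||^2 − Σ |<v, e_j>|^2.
Σ |<v, e_j>|^2 = 11/54; ||v||^2 = 10; deficit = 529/54

Write each e_j = u_j / sqrt(<u_j, u_j>) where u_j is the displayed integer vector. Then <v, e_j> = <v, u_j> / sqrt(<u_j, u_j>), so |<v, e_j>|^2 = <v, u_j>^2 / <u_j, u_j>.
Coefficients: <v, e_1> = 1/sqrt(9), <v, e_2> = 0/sqrt(5), <v, e_3> = 5/sqrt(270).
Square and sum: Σ |<v, e_j>|^2 = 11/54.
Compute ||v||^2 = v·v = 10.
Deficit = 10 − 11/54 = 529/54 ≥ 0, confirming Bessel's inequality. (The deficit equals ||v − Σ <v,e_j> e_j||^2, the squared distance from v to span{e_j}.)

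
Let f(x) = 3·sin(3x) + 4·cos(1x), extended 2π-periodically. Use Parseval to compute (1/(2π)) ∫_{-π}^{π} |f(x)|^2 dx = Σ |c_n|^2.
Σ |c_n|^2 = 25/2

Expand |f|^2 and use orthogonality of {sin(nx), cos(mx)} on [-π, π]:
  ∫_{-π}^{π} sin(nx)^2 dx = π, ∫ cos(mx)^2 dx = π, and cross terms integrate to 0.
So ∫_{-π}^{π} f(x)^2 dx = 3^2 · π + 4^2 · π = (9 + 16)π.
Divide by 2π: (9 + 16)/2 = 25/2.
By Parseval, this equals Σ |c_n|^2.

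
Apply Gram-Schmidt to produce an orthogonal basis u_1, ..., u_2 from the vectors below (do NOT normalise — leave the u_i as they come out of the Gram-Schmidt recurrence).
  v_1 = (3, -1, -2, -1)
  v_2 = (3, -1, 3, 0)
Orthogonal basis:
  u_1 = (3, -1, -2, -1)
  u_2 = (11/5, -11/15, 53/15, 4/15)

Apply the Gram-Schmidt recurrence
  u_1 = v_1
  u_i = v_i − Σ_{j<i} ((v_i · u_j) / (u_j · u_j)) · u_j.

Step by step this gives:
  u_1 = (3, -1, -2, -1)
  u_2 = (11/5, -11/15, 53/15, 4/15)

Orthogonality check:
  u_2 · u_1 = 0 (should be 0)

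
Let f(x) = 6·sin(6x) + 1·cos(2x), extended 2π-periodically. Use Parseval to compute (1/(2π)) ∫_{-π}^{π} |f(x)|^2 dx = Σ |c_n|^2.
Σ |c_n|^2 = 37/2

Expand |f|^2 and use orthogonality of {sin(nx), cos(mx)} on [-π, π]:
  ∫_{-π}^{π} sin(nx)^2 dx = π, ∫ cos(mx)^2 dx = π, and cross terms integrate to 0.
So ∫_{-π}^{π} f(x)^2 dx = 6^2 · π + 1^2 · π = (36 + 1)π.
Divide by 2π: (36 + 1)/2 = 37/2.
By Parseval, this equals Σ |c_n|^2.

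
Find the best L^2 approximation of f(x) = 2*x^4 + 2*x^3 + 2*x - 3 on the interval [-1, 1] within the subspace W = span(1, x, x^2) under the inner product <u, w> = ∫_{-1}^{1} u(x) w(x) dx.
g(x) = 12*x^2/7 + 16*x/5 - 111/35

The best approximation g ∈ W is the orthogonal projection of f onto W. Writing g = a_0 + a_1 x + a_2 x^2, the coefficients solve the normal equations G · a = b where
  G_{ij} = <φ_i, φ_j> and b_i = <f, φ_i>, with φ_0 = 1, φ_1 = x, φ_2 = x^2.
G =
  [2, 0, 2/3]
  [0, 2/3, 0]
  [2/3, 0, 2/5],
b = (-26/5, 32/15, -10/7).
Solving gives a_0 = -111/35, a_1 = 16/5, a_2 = 12/7, so
  g(x) = 12*x^2/7 + 16*x/5 - 111/35.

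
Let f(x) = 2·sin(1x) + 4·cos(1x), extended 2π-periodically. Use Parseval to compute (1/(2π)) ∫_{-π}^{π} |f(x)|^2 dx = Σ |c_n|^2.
Σ |c_n|^2 = 10

Expand |f|^2 and use orthogonality of {sin(nx), cos(mx)} on [-π, π]:
  ∫_{-π}^{π} sin(nx)^2 dx = π, ∫ cos(mx)^2 dx = π, and cross terms integrate to 0.
So ∫_{-π}^{π} f(x)^2 dx = 2^2 · π + 4^2 · π = (4 + 16)π.
Divide by 2π: (4 + 16)/2 = 10.
By Parseval, this equals Σ |c_n|^2.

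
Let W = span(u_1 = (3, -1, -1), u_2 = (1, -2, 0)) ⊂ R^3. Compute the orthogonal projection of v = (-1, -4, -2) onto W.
proj_W(v) = (1/15, -52/15, 2/3)

Set up U = [u_1 | ... | u_2] ∈ R^(3×2). The projector onto W = col(U) is P = U (U^T U)^(-1) U^T.
Compute U^T U =
  [11, 5]
  [5, 5],
and U^T v = (3, 7).
Solve U^T U · c = U^T v for the coefficients: c = (-2/3, 31/15). The projection is proj_W(v) = U c.
Check: (v - proj_W(v)) · u_1 = 0  (should be 0).
Check: (v - proj_W(v)) · u_2 = 0  (should be 0).
Result: proj_W(v) = (1/15, -52/15, 2/3).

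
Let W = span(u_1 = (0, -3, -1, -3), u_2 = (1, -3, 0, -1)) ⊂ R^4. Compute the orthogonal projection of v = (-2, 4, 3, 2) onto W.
proj_W(v) = (-4/5, 21/5, 3/5, 13/5)

Set up U = [u_1 | ... | u_2] ∈ R^(4×2). The projector onto W = col(U) is P = U (U^T U)^(-1) U^T.
Compute U^T U =
  [19, 12]
  [12, 11],
and U^T v = (-21, -16).
Solve U^T U · c = U^T v for the coefficients: c = (-3/5, -4/5). The projection is proj_W(v) = U c.
Check: (v - proj_W(v)) · u_1 = 0  (should be 0).
Check: (v - proj_W(v)) · u_2 = 0  (should be 0).
Result: proj_W(v) = (-4/5, 21/5, 3/5, 13/5).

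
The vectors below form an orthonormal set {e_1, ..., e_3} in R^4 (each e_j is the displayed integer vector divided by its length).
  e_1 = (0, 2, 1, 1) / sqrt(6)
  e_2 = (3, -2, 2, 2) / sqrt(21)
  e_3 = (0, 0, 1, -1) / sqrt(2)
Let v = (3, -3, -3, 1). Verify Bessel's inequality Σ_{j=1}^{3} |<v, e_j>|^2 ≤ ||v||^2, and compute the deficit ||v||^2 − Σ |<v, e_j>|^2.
Σ |<v, e_j>|^2 = 171/7; ||v||^2 = 28; deficit = 25/7

Write each e_j = u_j / sqrt(<u_j, u_j>) where u_j is the displayed integer vector. Then <v, e_j> = <v, u_j> / sqrt(<u_j, u_j>), so |<v, e_j>|^2 = <v, u_j>^2 / <u_j, u_j>.
Coefficients: <v, e_1> = -8/sqrt(6), <v, e_2> = 11/sqrt(21), <v, e_3> = -4/sqrt(2).
Square and sum: Σ |<v, e_j>|^2 = 171/7.
Compute ||v||^2 = v·v = 28.
Deficit = 28 − 171/7 = 25/7 ≥ 0, confirming Bessel's inequality. (The deficit equals ||v − Σ <v,e_j> e_j||^2, the squared distance from v to span{e_j}.)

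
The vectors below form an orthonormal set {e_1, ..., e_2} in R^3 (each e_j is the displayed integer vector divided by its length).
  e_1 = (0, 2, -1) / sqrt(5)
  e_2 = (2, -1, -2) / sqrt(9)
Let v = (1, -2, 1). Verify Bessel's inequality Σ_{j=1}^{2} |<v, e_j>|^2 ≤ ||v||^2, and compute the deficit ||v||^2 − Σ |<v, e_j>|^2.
Σ |<v, e_j>|^2 = 49/9; ||v||^2 = 6; deficit = 5/9

Write each e_j = u_j / sqrt(<u_j, u_j>) where u_j is the displayed integer vector. Then <v, e_j> = <v, u_j> / sqrt(<u_j, u_j>), so |<v, e_j>|^2 = <v, u_j>^2 / <u_j, u_j>.
Coefficients: <v, e_1> = -5/sqrt(5), <v, e_2> = 2/sqrt(9).
Square and sum: Σ |<v, e_j>|^2 = 49/9.
Compute ||v||^2 = v·v = 6.
Deficit = 6 − 49/9 = 5/9 ≥ 0, confirming Bessel's inequality. (The deficit equals ||v − Σ <v,e_j> e_j||^2, the squared distance from v to span{e_j}.)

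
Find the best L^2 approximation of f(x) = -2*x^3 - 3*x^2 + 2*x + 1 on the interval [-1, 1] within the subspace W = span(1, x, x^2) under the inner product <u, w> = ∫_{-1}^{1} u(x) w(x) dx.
g(x) = -3*x^2 + 4*x/5 + 1

The best approximation g ∈ W is the orthogonal projection of f onto W. Writing g = a_0 + a_1 x + a_2 x^2, the coefficients solve the normal equations G · a = b where
  G_{ij} = <φ_i, φ_j> and b_i = <f, φ_i>, with φ_0 = 1, φ_1 = x, φ_2 = x^2.
G =
  [2, 0, 2/3]
  [0, 2/3, 0]
  [2/3, 0, 2/5],
b = (0, 8/15, -8/15).
Solving gives a_0 = 1, a_1 = 4/5, a_2 = -3, so
  g(x) = -3*x^2 + 4*x/5 + 1.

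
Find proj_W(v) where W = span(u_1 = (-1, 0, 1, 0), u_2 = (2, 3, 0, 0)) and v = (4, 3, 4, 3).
proj_W(v) = (17/11, 51/11, 17/11, 0)

Set up U = [u_1 | ... | u_2] ∈ R^(4×2). The projector onto W = col(U) is P = U (U^T U)^(-1) U^T.
Compute U^T U =
  [2, -2]
  [-2, 13],
and U^T v = (0, 17).
Solve U^T U · c = U^T v for the coefficients: c = (17/11, 17/11). The projection is proj_W(v) = U c.
Check: (v - proj_W(v)) · u_1 = 0  (should be 0).
Check: (v - proj_W(v)) · u_2 = 0  (should be 0).
Result: proj_W(v) = (17/11, 51/11, 17/11, 0).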